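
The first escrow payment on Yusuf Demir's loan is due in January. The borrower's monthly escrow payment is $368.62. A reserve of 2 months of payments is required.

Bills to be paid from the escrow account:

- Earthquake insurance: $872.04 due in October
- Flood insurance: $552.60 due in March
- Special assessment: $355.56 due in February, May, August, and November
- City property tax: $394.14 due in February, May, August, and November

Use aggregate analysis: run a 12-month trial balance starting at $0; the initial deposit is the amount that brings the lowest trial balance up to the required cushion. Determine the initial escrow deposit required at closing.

Cushion = 2 × $368.62 = $737.24
Trial balance (start $0, +$368.62 each month, − disbursements):
  Jan: +$368.62 → $368.62
  Feb: +$368.62 − $749.70 → -$12.46
  Mar: +$368.62 − $552.60 → -$196.44
  Apr: +$368.62 → $172.18
  May: +$368.62 − $749.70 → -$208.90
  Jun: +$368.62 → $159.72
  Jul: +$368.62 → $528.34
  Aug: +$368.62 − $749.70 → $147.26
  Sep: +$368.62 → $515.88
  Oct: +$368.62 − $872.04 → $12.46
  Nov: +$368.62 − $749.70 → -$368.62
  Dec: +$368.62 → $0.00
Lowest trial balance = -$368.62 (Nov)
Initial deposit = cushion − low point = $737.24 − (-$368.62) = $1,105.86

$1,105.86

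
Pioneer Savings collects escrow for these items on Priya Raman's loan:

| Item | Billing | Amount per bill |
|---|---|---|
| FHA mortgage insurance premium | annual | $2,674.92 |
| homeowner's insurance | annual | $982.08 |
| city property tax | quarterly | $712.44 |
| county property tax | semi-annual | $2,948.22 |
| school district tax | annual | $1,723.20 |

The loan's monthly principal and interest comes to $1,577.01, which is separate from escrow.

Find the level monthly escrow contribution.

FHA mortgage insurance premium — $2,674.92/yr
Homeowner's insurance — $982.08/yr
City property tax — $712.44 × 4 = $2,849.76/yr
County property tax — $2,948.22 × 2 = $5,896.44/yr
School district tax — $1,723.20/yr
Yearly total = $2,674.92 + $982.08 + $2,849.76 + $5,896.44 + $1,723.20 = $14,126.40
Monthly escrow = $14,126.40 / 12 = $1,177.20

$1,177.20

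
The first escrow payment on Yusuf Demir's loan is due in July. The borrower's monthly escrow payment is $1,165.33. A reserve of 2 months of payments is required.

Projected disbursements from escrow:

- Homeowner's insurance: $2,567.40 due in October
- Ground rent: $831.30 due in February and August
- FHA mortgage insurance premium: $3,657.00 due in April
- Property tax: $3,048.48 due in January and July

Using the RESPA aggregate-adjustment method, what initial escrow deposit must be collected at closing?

$4,661.32

Cushion = 2 × $1,165.33 = $2,330.66
Trial balance (start $0, +$1,165.33 each month, − disbursements):
  Jul: +$1,165.33 − $3,048.48 → -$1,883.15
  Aug: +$1,165.33 − $831.30 → -$1,549.12
  Sep: +$1,165.33 → -$383.79
  Oct: +$1,165.33 − $2,567.40 → -$1,785.86
  Nov: +$1,165.33 → -$620.53
  Dec: +$1,165.33 → $544.80
  Jan: +$1,165.33 − $3,048.48 → -$1,338.35
  Feb: +$1,165.33 − $831.30 → -$1,004.32
  Mar: +$1,165.33 → $161.01
  Apr: +$1,165.33 − $3,657.00 → -$2,330.66
  May: +$1,165.33 → -$1,165.33
  Jun: +$1,165.33 → $0.00
Lowest trial balance = -$2,330.66 (Apr)
Initial deposit = cushion − low point = $2,330.66 − (-$2,330.66) = $4,661.32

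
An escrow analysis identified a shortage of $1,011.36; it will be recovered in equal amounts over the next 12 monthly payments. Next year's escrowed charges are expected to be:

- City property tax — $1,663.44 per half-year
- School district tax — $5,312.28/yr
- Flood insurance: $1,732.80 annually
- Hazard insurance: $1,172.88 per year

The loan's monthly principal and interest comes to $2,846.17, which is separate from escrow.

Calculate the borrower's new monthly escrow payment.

City property tax = $1,663.44 × 2 = $3,326.88 annually
School district tax = $5,312.28 annually
Flood insurance = $1,732.80 annually
Hazard insurance = $1,172.88 annually
Yearly total = $3,326.88 + $5,312.28 + $1,732.80 + $1,172.88 = $11,544.84
Base monthly escrow = $11,544.84 ÷ 12 = $962.07
Monthly shortage recovery: $1,011.36 / 12 = $84.28
New monthly escrow = $962.07 + $84.28 = $1,046.35

$1,046.35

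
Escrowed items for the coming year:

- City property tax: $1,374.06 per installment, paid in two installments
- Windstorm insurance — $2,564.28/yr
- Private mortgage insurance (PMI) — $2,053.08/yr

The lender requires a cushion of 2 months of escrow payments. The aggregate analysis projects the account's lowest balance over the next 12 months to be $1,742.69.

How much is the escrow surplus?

$515.11

City property tax — $1,374.06 × 2 = $2,748.12 annually
Windstorm insurance — $2,564.28 annually
Private mortgage insurance (PMI) — $2,053.08 annually
Total annual escrow = $2,748.12 + $2,564.28 + $2,053.08 = $7,365.48
Base monthly escrow = $7,365.48 / 12 = $613.79
Cushion = 2 × $613.79 = $1,227.58
Surplus = $1,742.69 − $1,227.58 = $515.11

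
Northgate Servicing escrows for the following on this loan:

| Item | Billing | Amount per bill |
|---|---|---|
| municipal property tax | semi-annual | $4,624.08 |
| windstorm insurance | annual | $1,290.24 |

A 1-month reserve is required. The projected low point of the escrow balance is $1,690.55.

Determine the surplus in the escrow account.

$812.35

Municipal property tax: $4,624.08 × 2 = $9,248.16 annually
Windstorm insurance: $1,290.24 annually
Annual escrow total = $10,538.40
Base monthly escrow = $10,538.40 / 12 = $878.20
Required reserve = 1 × $878.20 = $878.20
Excess over cushion: $1,690.55 − $878.20 = $812.35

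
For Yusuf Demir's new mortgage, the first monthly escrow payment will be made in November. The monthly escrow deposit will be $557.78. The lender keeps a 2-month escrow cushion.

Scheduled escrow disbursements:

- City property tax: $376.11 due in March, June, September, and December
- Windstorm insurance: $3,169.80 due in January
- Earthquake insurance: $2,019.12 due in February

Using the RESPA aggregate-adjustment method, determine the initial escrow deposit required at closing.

Cushion = 2 × $557.78 = $1,115.56
Trial balance (start $0, +$557.78 each month, − disbursements):
  Nov: +$557.78 → $557.78
  Dec: +$557.78 − $376.11 → $739.45
  Jan: +$557.78 − $3,169.80 → -$1,872.57
  Feb: +$557.78 − $2,019.12 → -$3,333.91
  Mar: +$557.78 − $376.11 → -$3,152.24
  Apr: +$557.78 → -$2,594.46
  May: +$557.78 → -$2,036.68
  Jun: +$557.78 − $376.11 → -$1,855.01
  Jul: +$557.78 → -$1,297.23
  Aug: +$557.78 → -$739.45
  Sep: +$557.78 − $376.11 → -$557.78
  Oct: +$557.78 → $0.00
Lowest trial balance = -$3,333.91 (Feb)
Initial deposit = cushion − low point = $1,115.56 − (-$3,333.91) = $4,449.47

$4,449.47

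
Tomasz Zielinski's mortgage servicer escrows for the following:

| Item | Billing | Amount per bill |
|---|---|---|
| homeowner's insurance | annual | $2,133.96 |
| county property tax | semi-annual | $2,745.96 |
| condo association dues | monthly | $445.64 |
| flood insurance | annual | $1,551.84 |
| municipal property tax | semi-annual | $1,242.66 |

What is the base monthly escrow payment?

$1,417.56

Homeowner's insurance = $2,133.96
County property tax = $2,745.96 × 2 = $5,491.92
Condo association dues = $445.64 × 12 = $5,347.68
Flood insurance = $1,551.84
Municipal property tax = $1,242.66 × 2 = $2,485.32
Total annual escrow = $2,133.96 + $5,491.92 + $5,347.68 + $1,551.84 + $2,485.32 = $17,010.72
Monthly = $17,010.72 ÷ 12 = $1,417.56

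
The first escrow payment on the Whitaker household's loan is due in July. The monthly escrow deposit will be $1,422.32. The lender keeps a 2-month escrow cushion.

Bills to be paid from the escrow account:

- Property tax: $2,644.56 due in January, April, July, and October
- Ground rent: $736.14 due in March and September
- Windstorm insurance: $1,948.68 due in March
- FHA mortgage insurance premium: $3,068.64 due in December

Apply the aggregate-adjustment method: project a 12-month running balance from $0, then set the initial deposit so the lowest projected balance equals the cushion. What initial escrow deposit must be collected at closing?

$5,689.28

Cushion = 2 × $1,422.32 = $2,844.64
Trial balance (start $0, +$1,422.32 each month, − disbursements):
  Jul: +$1,422.32 − $2,644.56 → -$1,222.24
  Aug: +$1,422.32 → $200.08
  Sep: +$1,422.32 − $736.14 → $886.26
  Oct: +$1,422.32 − $2,644.56 → -$335.98
  Nov: +$1,422.32 → $1,086.34
  Dec: +$1,422.32 − $3,068.64 → -$559.98
  Jan: +$1,422.32 − $2,644.56 → -$1,782.22
  Feb: +$1,422.32 → -$359.90
  Mar: +$1,422.32 − $2,684.82 → -$1,622.40
  Apr: +$1,422.32 − $2,644.56 → -$2,844.64
  May: +$1,422.32 → -$1,422.32
  Jun: +$1,422.32 → $0.00
Lowest trial balance = -$2,844.64 (Apr)
Initial deposit = cushion − low point = $2,844.64 − (-$2,844.64) = $5,689.28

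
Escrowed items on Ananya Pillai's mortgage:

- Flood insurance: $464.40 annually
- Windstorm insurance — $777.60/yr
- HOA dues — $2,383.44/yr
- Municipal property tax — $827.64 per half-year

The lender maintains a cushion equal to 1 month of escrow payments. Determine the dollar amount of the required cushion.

Flood insurance = $464.40/yr
Windstorm insurance = $777.60/yr
HOA dues = $2,383.44/yr
Municipal property tax = $827.64 × 2 = $1,655.28/yr
Total per year = $464.40 + $777.60 + $2,383.44 + $1,655.28 = $5,280.72
Base monthly escrow = $5,280.72 / 12 = $440.06
Required cushion = 1 × $440.06 = $440.06

$440.06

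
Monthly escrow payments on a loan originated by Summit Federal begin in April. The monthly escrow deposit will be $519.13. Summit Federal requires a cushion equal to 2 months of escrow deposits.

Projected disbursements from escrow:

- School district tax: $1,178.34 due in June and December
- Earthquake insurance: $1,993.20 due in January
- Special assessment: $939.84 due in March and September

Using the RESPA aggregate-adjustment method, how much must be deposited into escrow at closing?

$1,136.68

Cushion = 2 × $519.13 = $1,038.26
Trial balance (start $0, +$519.13 each month, − disbursements):
  Apr: +$519.13 → $519.13
  May: +$519.13 → $1,038.26
  Jun: +$519.13 − $1,178.34 → $379.05
  Jul: +$519.13 → $898.18
  Aug: +$519.13 → $1,417.31
  Sep: +$519.13 − $939.84 → $996.60
  Oct: +$519.13 → $1,515.73
  Nov: +$519.13 → $2,034.86
  Dec: +$519.13 − $1,178.34 → $1,375.65
  Jan: +$519.13 − $1,993.20 → -$98.42
  Feb: +$519.13 → $420.71
  Mar: +$519.13 − $939.84 → $0.00
Lowest trial balance = -$98.42 (Jan)
Initial deposit = cushion − low point = $1,038.26 − (-$98.42) = $1,136.68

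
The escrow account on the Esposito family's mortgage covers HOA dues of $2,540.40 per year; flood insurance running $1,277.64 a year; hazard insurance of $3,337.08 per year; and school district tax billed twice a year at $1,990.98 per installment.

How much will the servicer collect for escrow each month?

$928.09

HOA dues — $2,540.40
Flood insurance — $1,277.64
Hazard insurance — $3,337.08
School district tax — $1,990.98 × 2 = $3,981.96
Total per year = $2,540.40 + $1,277.64 + $3,337.08 + $3,981.96 = $11,137.08
Per month = $11,137.08 ÷ 12 = $928.09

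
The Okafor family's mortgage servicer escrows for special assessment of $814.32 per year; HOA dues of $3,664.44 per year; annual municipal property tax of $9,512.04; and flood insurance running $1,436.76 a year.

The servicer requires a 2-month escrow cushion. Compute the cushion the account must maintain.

$2,571.26

Special assessment = $814.32/yr
HOA dues = $3,664.44/yr
Municipal property tax = $9,512.04/yr
Flood insurance = $1,436.76/yr
Annual escrow total = $814.32 + $3,664.44 + $9,512.04 + $1,436.76 = $15,427.56
Per month = $15,427.56 ÷ 12 = $1,285.63
Required cushion = 2 × $1,285.63 = $2,571.26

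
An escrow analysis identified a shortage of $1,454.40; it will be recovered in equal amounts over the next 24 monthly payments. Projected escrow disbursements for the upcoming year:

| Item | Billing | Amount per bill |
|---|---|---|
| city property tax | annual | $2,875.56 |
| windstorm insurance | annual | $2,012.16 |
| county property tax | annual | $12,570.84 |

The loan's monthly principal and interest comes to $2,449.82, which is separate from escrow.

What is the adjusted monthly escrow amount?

$1,515.48

City property tax: $2,875.56 annually
Windstorm insurance: $2,012.16 annually
County property tax: $12,570.84 annually
Total per year = $17,458.56
Per month = $17,458.56 / 12 = $1,454.88
Shortage spread = $1,454.40 / 24 = $60.60/mo
New monthly escrow = $1,454.88 + $60.60 = $1,515.48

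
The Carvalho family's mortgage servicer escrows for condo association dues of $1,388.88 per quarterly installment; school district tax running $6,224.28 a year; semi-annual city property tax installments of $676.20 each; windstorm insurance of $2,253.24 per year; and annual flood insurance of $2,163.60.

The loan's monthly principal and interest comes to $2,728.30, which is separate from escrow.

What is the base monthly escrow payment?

Condo association dues: $1,388.88 × 4 = $5,555.52 per year
School district tax: $6,224.28 per year
City property tax: $676.20 × 2 = $1,352.40 per year
Windstorm insurance: $2,253.24 per year
Flood insurance: $2,163.60 per year
Combined annual = $5,555.52 + $6,224.28 + $1,352.40 + $2,253.24 + $2,163.60 = $17,549.04
Per month = $17,549.04 ÷ 12 = $1,462.42

$1,462.42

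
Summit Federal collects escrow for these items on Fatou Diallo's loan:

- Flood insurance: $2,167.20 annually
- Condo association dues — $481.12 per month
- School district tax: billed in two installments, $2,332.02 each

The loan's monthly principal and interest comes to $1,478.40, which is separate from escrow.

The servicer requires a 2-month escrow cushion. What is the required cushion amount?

Flood insurance: $2,167.20 annually
Condo association dues: $481.12 × 12 = $5,773.44 annually
School district tax: $2,332.02 × 2 = $4,664.04 annually
Yearly total = $2,167.20 + $5,773.44 + $4,664.04 = $12,604.68
Monthly = $12,604.68 / 12 = $1,050.39
Required cushion = 2 × $1,050.39 = $2,100.78

$2,100.78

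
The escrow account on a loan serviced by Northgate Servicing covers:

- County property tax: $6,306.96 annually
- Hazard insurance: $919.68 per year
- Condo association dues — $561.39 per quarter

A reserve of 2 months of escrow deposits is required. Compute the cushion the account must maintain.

$1,578.70

County property tax: $6,306.96 per year
Hazard insurance: $919.68 per year
Condo association dues: $561.39 × 4 = $2,245.56 per year
Total per year = $9,472.20
Monthly escrow = $9,472.20 / 12 = $789.35
Cushion = 2 × $789.35 = $1,578.70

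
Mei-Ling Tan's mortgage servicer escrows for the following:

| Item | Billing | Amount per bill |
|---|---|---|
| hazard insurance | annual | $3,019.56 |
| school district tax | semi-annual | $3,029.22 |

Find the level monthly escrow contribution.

$756.50

Hazard insurance = $3,019.56/yr
School district tax = $3,029.22 × 2 = $6,058.44/yr
Yearly total = $9,078.00
Base monthly escrow = $9,078.00 ÷ 12 = $756.50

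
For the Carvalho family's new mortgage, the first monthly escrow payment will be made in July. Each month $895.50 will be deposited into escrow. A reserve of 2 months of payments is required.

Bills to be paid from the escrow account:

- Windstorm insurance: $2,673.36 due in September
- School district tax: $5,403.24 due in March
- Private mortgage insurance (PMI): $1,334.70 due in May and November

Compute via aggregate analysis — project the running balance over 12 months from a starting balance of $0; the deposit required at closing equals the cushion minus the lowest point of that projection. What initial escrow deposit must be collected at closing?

$3,142.80

Cushion = 2 × $895.50 = $1,791.00
Trial balance (start $0, +$895.50 each month, − disbursements):
  Jul: +$895.50 → $895.50
  Aug: +$895.50 → $1,791.00
  Sep: +$895.50 − $2,673.36 → $13.14
  Oct: +$895.50 → $908.64
  Nov: +$895.50 − $1,334.70 → $469.44
  Dec: +$895.50 → $1,364.94
  Jan: +$895.50 → $2,260.44
  Feb: +$895.50 → $3,155.94
  Mar: +$895.50 − $5,403.24 → -$1,351.80
  Apr: +$895.50 → -$456.30
  May: +$895.50 − $1,334.70 → -$895.50
  Jun: +$895.50 → $0.00
Lowest trial balance = -$1,351.80 (Mar)
Initial deposit = cushion − low point = $1,791.00 − (-$1,351.80) = $3,142.80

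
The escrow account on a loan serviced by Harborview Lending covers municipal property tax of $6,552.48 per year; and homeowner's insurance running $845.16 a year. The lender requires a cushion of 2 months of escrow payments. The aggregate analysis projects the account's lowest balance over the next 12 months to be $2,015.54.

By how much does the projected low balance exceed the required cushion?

Municipal property tax = $6,552.48/yr
Homeowner's insurance = $845.16/yr
Annual escrow total = $6,552.48 + $845.16 = $7,397.64
Base monthly escrow = $7,397.64 / 12 = $616.47
Required reserve = 2 × $616.47 = $1,232.94
Surplus = $2,015.54 − $1,232.94 = $782.60

$782.60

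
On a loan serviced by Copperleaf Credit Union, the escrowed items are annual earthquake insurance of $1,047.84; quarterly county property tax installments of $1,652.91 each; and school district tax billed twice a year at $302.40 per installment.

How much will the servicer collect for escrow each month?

Earthquake insurance = $1,047.84 annually
County property tax = $1,652.91 × 4 = $6,611.64 annually
School district tax = $302.40 × 2 = $604.80 annually
Annual escrow total = $1,047.84 + $6,611.64 + $604.80 = $8,264.28
Base monthly escrow = $8,264.28 ÷ 12 = $688.69

$688.69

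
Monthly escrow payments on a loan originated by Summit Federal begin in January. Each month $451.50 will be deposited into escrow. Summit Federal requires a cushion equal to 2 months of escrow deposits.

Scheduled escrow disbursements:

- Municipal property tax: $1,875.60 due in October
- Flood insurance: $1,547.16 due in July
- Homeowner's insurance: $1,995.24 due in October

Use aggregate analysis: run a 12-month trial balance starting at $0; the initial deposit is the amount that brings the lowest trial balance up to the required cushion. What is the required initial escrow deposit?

Cushion = 2 × $451.50 = $903.00
Trial balance (start $0, +$451.50 each month, − disbursements):
  Jan: +$451.50 → $451.50
  Feb: +$451.50 → $903.00
  Mar: +$451.50 → $1,354.50
  Apr: +$451.50 → $1,806.00
  May: +$451.50 → $2,257.50
  Jun: +$451.50 → $2,709.00
  Jul: +$451.50 − $1,547.16 → $1,613.34
  Aug: +$451.50 → $2,064.84
  Sep: +$451.50 → $2,516.34
  Oct: +$451.50 − $3,870.84 → -$903.00
  Nov: +$451.50 → -$451.50
  Dec: +$451.50 → $0.00
Lowest trial balance = -$903.00 (Oct)
Initial deposit = cushion − low point = $903.00 − (-$903.00) = $1,806.00

$1,806.00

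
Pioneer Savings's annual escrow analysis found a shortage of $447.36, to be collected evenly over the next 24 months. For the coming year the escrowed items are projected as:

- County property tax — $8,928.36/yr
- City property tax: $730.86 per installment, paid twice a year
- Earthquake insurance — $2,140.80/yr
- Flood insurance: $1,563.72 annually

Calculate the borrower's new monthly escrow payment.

$1,193.19

County property tax: $8,928.36
City property tax: $730.86 × 2 = $1,461.72
Earthquake insurance: $2,140.80
Flood insurance: $1,563.72
Yearly total = $14,094.60
Monthly escrow = $14,094.60 ÷ 12 = $1,174.55
Monthly shortage recovery: $447.36 ÷ 24 = $18.64
Adjusted monthly = $1,174.55 + $18.64 = $1,193.19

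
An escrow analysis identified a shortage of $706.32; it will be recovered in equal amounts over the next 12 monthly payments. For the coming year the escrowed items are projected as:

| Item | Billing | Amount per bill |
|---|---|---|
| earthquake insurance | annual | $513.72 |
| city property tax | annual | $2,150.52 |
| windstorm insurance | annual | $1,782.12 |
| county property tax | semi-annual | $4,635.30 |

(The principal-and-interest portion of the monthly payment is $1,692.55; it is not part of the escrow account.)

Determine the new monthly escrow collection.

Earthquake insurance: $513.72 per year
City property tax: $2,150.52 per year
Windstorm insurance: $1,782.12 per year
County property tax: $4,635.30 × 2 = $9,270.60 per year
Total annual escrow = $513.72 + $2,150.52 + $1,782.12 + $9,270.60 = $13,716.96
Monthly escrow = $13,716.96 / 12 = $1,143.08
Shortage per month = $706.32 ÷ 12 = $58.86
New monthly escrow = $1,143.08 + $58.86 = $1,201.94

$1,201.94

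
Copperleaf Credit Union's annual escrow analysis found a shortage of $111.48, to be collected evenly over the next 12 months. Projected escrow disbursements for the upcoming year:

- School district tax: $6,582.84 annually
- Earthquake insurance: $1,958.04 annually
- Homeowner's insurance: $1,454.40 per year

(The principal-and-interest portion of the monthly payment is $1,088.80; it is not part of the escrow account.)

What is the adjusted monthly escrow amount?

$842.23

School district tax: $6,582.84 per year
Earthquake insurance: $1,958.04 per year
Homeowner's insurance: $1,454.40 per year
Total annual escrow = $6,582.84 + $1,958.04 + $1,454.40 = $9,995.28
Base monthly escrow = $9,995.28 ÷ 12 = $832.94
Shortage per month = $111.48 / 12 = $9.29
Adjusted monthly = $832.94 + $9.29 = $842.23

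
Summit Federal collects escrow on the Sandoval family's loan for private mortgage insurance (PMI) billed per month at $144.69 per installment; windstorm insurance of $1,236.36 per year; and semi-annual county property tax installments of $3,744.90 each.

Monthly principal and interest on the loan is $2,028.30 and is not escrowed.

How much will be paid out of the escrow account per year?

$10,462.44

Private mortgage insurance (PMI): $144.69 × 12 = $1,736.28 per year
Windstorm insurance: $1,236.36 per year
County property tax: $3,744.90 × 2 = $7,489.80 per year
Combined annual = $1,736.28 + $1,236.36 + $7,489.80 = $10,462.44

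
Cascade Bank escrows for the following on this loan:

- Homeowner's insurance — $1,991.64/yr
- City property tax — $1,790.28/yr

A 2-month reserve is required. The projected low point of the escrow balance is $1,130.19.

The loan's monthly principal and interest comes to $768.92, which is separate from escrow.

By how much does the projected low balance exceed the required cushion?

Homeowner's insurance = $1,991.64/yr
City property tax = $1,790.28/yr
Yearly total = $1,991.64 + $1,790.28 = $3,781.92
Per month = $3,781.92 / 12 = $315.16
Cushion = 2 × $315.16 = $630.32
Excess over cushion: $1,130.19 − $630.32 = $499.87

$499.87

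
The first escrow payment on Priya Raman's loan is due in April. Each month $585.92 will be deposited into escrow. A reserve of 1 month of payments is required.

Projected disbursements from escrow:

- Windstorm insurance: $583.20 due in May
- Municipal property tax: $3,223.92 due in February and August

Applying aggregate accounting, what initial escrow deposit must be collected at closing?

$1,463.44

Cushion = 1 × $585.92 = $585.92
Trial balance (start $0, +$585.92 each month, − disbursements):
  Apr: +$585.92 → $585.92
  May: +$585.92 − $583.20 → $588.64
  Jun: +$585.92 → $1,174.56
  Jul: +$585.92 → $1,760.48
  Aug: +$585.92 − $3,223.92 → -$877.52
  Sep: +$585.92 → -$291.60
  Oct: +$585.92 → $294.32
  Nov: +$585.92 → $880.24
  Dec: +$585.92 → $1,466.16
  Jan: +$585.92 → $2,052.08
  Feb: +$585.92 − $3,223.92 → -$585.92
  Mar: +$585.92 → $0.00
Lowest trial balance = -$877.52 (Aug)
Initial deposit = cushion − low point = $585.92 − (-$877.52) = $1,463.44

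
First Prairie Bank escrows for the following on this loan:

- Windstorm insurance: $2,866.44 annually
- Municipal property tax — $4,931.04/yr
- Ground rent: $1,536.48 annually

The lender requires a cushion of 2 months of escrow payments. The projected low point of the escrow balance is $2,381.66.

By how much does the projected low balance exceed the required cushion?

$826.00

Windstorm insurance: $2,866.44
Municipal property tax: $4,931.04
Ground rent: $1,536.48
Total annual escrow = $2,866.44 + $4,931.04 + $1,536.48 = $9,333.96
Monthly escrow = $9,333.96 / 12 = $777.83
Required cushion = 2 × $777.83 = $1,555.66
Excess over cushion: $2,381.66 − $1,555.66 = $826.00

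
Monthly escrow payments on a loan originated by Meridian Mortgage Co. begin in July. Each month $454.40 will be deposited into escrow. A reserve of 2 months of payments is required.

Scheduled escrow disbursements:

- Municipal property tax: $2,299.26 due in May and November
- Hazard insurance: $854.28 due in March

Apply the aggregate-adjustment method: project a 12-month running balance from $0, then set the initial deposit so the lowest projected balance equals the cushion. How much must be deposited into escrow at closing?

Cushion = 2 × $454.40 = $908.80
Trial balance (start $0, +$454.40 each month, − disbursements):
  Jul: +$454.40 → $454.40
  Aug: +$454.40 → $908.80
  Sep: +$454.40 → $1,363.20
  Oct: +$454.40 → $1,817.60
  Nov: +$454.40 − $2,299.26 → -$27.26
  Dec: +$454.40 → $427.14
  Jan: +$454.40 → $881.54
  Feb: +$454.40 → $1,335.94
  Mar: +$454.40 − $854.28 → $936.06
  Apr: +$454.40 → $1,390.46
  May: +$454.40 − $2,299.26 → -$454.40
  Jun: +$454.40 → $0.00
Lowest trial balance = -$454.40 (May)
Initial deposit = cushion − low point = $908.80 − (-$454.40) = $1,363.20

$1,363.20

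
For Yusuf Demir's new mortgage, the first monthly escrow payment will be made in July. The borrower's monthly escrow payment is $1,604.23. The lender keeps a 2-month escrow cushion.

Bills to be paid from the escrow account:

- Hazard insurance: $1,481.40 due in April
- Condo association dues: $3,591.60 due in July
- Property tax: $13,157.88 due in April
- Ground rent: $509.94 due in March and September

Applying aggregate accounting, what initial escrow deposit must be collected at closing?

Cushion = 2 × $1,604.23 = $3,208.46
Trial balance (start $0, +$1,604.23 each month, − disbursements):
  Jul: +$1,604.23 − $3,591.60 → -$1,987.37
  Aug: +$1,604.23 → -$383.14
  Sep: +$1,604.23 − $509.94 → $711.15
  Oct: +$1,604.23 → $2,315.38
  Nov: +$1,604.23 → $3,919.61
  Dec: +$1,604.23 → $5,523.84
  Jan: +$1,604.23 → $7,128.07
  Feb: +$1,604.23 → $8,732.30
  Mar: +$1,604.23 − $509.94 → $9,826.59
  Apr: +$1,604.23 − $14,639.28 → -$3,208.46
  May: +$1,604.23 → -$1,604.23
  Jun: +$1,604.23 → $0.00
Lowest trial balance = -$3,208.46 (Apr)
Initial deposit = cushion − low point = $3,208.46 − (-$3,208.46) = $6,416.92

$6,416.92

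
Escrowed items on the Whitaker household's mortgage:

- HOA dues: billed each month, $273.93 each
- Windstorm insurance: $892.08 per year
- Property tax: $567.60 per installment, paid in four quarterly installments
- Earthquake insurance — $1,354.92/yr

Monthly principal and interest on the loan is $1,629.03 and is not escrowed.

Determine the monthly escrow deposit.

HOA dues = $273.93 × 12 = $3,287.16/yr
Windstorm insurance = $892.08/yr
Property tax = $567.60 × 4 = $2,270.40/yr
Earthquake insurance = $1,354.92/yr
Combined annual = $3,287.16 + $892.08 + $2,270.40 + $1,354.92 = $7,804.56
Monthly = $7,804.56 ÷ 12 = $650.38

$650.38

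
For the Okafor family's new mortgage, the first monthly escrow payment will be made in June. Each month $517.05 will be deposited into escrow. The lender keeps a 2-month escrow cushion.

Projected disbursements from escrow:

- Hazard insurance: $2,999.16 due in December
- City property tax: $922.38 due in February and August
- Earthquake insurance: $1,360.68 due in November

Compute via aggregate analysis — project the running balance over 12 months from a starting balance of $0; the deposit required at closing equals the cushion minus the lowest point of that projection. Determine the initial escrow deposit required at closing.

$2,696.97

Cushion = 2 × $517.05 = $1,034.10
Trial balance (start $0, +$517.05 each month, − disbursements):
  Jun: +$517.05 → $517.05
  Jul: +$517.05 → $1,034.10
  Aug: +$517.05 − $922.38 → $628.77
  Sep: +$517.05 → $1,145.82
  Oct: +$517.05 → $1,662.87
  Nov: +$517.05 − $1,360.68 → $819.24
  Dec: +$517.05 − $2,999.16 → -$1,662.87
  Jan: +$517.05 → -$1,145.82
  Feb: +$517.05 − $922.38 → -$1,551.15
  Mar: +$517.05 → -$1,034.10
  Apr: +$517.05 → -$517.05
  May: +$517.05 → $0.00
Lowest trial balance = -$1,662.87 (Dec)
Initial deposit = cushion − low point = $1,034.10 − (-$1,662.87) = $2,696.97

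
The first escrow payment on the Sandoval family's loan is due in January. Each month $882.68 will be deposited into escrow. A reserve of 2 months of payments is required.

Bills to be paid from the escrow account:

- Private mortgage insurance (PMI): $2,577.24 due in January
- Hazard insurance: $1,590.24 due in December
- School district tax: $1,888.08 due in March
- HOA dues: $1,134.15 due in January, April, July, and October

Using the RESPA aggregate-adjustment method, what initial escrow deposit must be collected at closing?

$4,968.26

Cushion = 2 × $882.68 = $1,765.36
Trial balance (start $0, +$882.68 each month, − disbursements):
  Jan: +$882.68 − $3,711.39 → -$2,828.71
  Feb: +$882.68 → -$1,946.03
  Mar: +$882.68 − $1,888.08 → -$2,951.43
  Apr: +$882.68 − $1,134.15 → -$3,202.90
  May: +$882.68 → -$2,320.22
  Jun: +$882.68 → -$1,437.54
  Jul: +$882.68 − $1,134.15 → -$1,689.01
  Aug: +$882.68 → -$806.33
  Sep: +$882.68 → $76.35
  Oct: +$882.68 − $1,134.15 → -$175.12
  Nov: +$882.68 → $707.56
  Dec: +$882.68 − $1,590.24 → $0.00
Lowest trial balance = -$3,202.90 (Apr)
Initial deposit = cushion − low point = $1,765.36 − (-$3,202.90) = $4,968.26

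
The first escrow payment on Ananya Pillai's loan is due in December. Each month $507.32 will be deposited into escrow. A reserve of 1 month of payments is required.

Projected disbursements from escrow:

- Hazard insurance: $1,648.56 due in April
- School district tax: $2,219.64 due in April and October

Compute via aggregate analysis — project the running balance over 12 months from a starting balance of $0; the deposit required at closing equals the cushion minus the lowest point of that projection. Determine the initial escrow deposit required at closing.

$1,838.92

Cushion = 1 × $507.32 = $507.32
Trial balance (start $0, +$507.32 each month, − disbursements):
  Dec: +$507.32 → $507.32
  Jan: +$507.32 → $1,014.64
  Feb: +$507.32 → $1,521.96
  Mar: +$507.32 → $2,029.28
  Apr: +$507.32 − $3,868.20 → -$1,331.60
  May: +$507.32 → -$824.28
  Jun: +$507.32 → -$316.96
  Jul: +$507.32 → $190.36
  Aug: +$507.32 → $697.68
  Sep: +$507.32 → $1,205.00
  Oct: +$507.32 − $2,219.64 → -$507.32
  Nov: +$507.32 → $0.00
Lowest trial balance = -$1,331.60 (Apr)
Initial deposit = cushion − low point = $507.32 − (-$1,331.60) = $1,838.92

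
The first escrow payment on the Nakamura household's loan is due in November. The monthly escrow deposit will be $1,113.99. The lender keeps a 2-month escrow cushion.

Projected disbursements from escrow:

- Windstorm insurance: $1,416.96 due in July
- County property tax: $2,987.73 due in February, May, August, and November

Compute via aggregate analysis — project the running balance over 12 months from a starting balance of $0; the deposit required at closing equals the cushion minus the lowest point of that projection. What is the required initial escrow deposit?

$4,455.96

Cushion = 2 × $1,113.99 = $2,227.98
Trial balance (start $0, +$1,113.99 each month, − disbursements):
  Nov: +$1,113.99 − $2,987.73 → -$1,873.74
  Dec: +$1,113.99 → -$759.75
  Jan: +$1,113.99 → $354.24
  Feb: +$1,113.99 − $2,987.73 → -$1,519.50
  Mar: +$1,113.99 → -$405.51
  Apr: +$1,113.99 → $708.48
  May: +$1,113.99 − $2,987.73 → -$1,165.26
  Jun: +$1,113.99 → -$51.27
  Jul: +$1,113.99 − $1,416.96 → -$354.24
  Aug: +$1,113.99 − $2,987.73 → -$2,227.98
  Sep: +$1,113.99 → -$1,113.99
  Oct: +$1,113.99 → $0.00
Lowest trial balance = -$2,227.98 (Aug)
Initial deposit = cushion − low point = $2,227.98 − (-$2,227.98) = $4,455.96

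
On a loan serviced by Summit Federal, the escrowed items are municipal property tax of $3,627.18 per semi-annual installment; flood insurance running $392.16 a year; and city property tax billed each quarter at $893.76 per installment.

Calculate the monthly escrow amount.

$935.13

Municipal property tax — $3,627.18 × 2 = $7,254.36/yr
Flood insurance — $392.16/yr
City property tax — $893.76 × 4 = $3,575.04/yr
Total per year = $11,221.56
Per month = $11,221.56 / 12 = $935.13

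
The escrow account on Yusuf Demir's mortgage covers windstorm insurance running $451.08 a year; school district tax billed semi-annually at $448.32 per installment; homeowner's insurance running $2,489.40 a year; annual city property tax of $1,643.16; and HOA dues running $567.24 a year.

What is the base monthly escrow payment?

$503.96

Windstorm insurance — $451.08 annually
School district tax — $448.32 × 2 = $896.64 annually
Homeowner's insurance — $2,489.40 annually
City property tax — $1,643.16 annually
HOA dues — $567.24 annually
Total per year = $451.08 + $896.64 + $2,489.40 + $1,643.16 + $567.24 = $6,047.52
Per month = $6,047.52 ÷ 12 = $503.96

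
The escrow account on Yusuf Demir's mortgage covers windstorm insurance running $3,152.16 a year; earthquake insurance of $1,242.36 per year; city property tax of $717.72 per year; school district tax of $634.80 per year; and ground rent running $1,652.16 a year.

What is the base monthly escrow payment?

Windstorm insurance: $3,152.16 per year
Earthquake insurance: $1,242.36 per year
City property tax: $717.72 per year
School district tax: $634.80 per year
Ground rent: $1,652.16 per year
Yearly total = $7,399.20
Monthly escrow = $7,399.20 / 12 = $616.60

$616.60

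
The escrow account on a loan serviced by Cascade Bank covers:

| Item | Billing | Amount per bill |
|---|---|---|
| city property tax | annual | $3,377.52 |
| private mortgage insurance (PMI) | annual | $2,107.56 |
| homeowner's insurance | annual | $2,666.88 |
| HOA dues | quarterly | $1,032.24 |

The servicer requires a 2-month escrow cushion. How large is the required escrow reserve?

City property tax: $3,377.52
Private mortgage insurance (PMI): $2,107.56
Homeowner's insurance: $2,666.88
HOA dues: $1,032.24 × 4 = $4,128.96
Total per year = $12,280.92
Monthly escrow = $12,280.92 / 12 = $1,023.41
Reserve = 2 × $1,023.41 = $2,046.82

$2,046.82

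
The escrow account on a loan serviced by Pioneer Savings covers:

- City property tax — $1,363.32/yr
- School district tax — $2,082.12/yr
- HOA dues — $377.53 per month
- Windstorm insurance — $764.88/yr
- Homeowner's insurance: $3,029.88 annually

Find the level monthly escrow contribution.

$980.88

City property tax — $1,363.32/yr
School district tax — $2,082.12/yr
HOA dues — $377.53 × 12 = $4,530.36/yr
Windstorm insurance — $764.88/yr
Homeowner's insurance — $3,029.88/yr
Combined annual = $1,363.32 + $2,082.12 + $4,530.36 + $764.88 + $3,029.88 = $11,770.56
Monthly = $11,770.56 / 12 = $980.88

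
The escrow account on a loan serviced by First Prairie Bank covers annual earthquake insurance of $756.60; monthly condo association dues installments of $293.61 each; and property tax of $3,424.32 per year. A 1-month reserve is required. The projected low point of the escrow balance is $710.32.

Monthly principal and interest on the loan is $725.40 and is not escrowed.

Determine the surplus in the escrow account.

$68.30

Earthquake insurance — $756.60 per year
Condo association dues — $293.61 × 12 = $3,523.32 per year
Property tax — $3,424.32 per year
Yearly total = $756.60 + $3,523.32 + $3,424.32 = $7,704.24
Base monthly escrow = $7,704.24 ÷ 12 = $642.02
Required reserve = 1 × $642.02 = $642.02
Excess over cushion: $710.32 − $642.02 = $68.30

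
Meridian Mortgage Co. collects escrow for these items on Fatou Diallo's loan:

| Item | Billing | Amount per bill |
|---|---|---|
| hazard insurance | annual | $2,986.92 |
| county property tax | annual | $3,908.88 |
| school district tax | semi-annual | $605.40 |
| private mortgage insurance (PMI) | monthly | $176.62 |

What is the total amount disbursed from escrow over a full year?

$10,226.04

Hazard insurance = $2,986.92/yr
County property tax = $3,908.88/yr
School district tax = $605.40 × 2 = $1,210.80/yr
Private mortgage insurance (PMI) = $176.62 × 12 = $2,119.44/yr
Combined annual = $2,986.92 + $3,908.88 + $1,210.80 + $2,119.44 = $10,226.04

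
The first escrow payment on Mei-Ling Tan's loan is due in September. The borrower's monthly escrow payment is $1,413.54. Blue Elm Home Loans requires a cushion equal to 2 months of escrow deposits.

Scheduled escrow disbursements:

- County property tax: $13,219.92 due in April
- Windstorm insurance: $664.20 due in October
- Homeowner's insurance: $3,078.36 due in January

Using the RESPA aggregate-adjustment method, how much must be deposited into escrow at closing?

$8,481.24

Cushion = 2 × $1,413.54 = $2,827.08
Trial balance (start $0, +$1,413.54 each month, − disbursements):
  Sep: +$1,413.54 → $1,413.54
  Oct: +$1,413.54 − $664.20 → $2,162.88
  Nov: +$1,413.54 → $3,576.42
  Dec: +$1,413.54 → $4,989.96
  Jan: +$1,413.54 − $3,078.36 → $3,325.14
  Feb: +$1,413.54 → $4,738.68
  Mar: +$1,413.54 → $6,152.22
  Apr: +$1,413.54 − $13,219.92 → -$5,654.16
  May: +$1,413.54 → -$4,240.62
  Jun: +$1,413.54 → -$2,827.08
  Jul: +$1,413.54 → -$1,413.54
  Aug: +$1,413.54 → $0.00
Lowest trial balance = -$5,654.16 (Apr)
Initial deposit = cushion − low point = $2,827.08 − (-$5,654.16) = $8,481.24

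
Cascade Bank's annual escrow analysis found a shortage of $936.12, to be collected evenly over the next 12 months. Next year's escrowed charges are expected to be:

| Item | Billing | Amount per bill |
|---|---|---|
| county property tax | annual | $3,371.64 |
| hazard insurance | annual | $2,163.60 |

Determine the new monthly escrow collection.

County property tax — $3,371.64
Hazard insurance — $2,163.60
Annual escrow total = $5,535.24
Per month = $5,535.24 / 12 = $461.27
Shortage spread = $936.12 ÷ 12 = $78.01/mo
New monthly escrow = $461.27 + $78.01 = $539.28

$539.28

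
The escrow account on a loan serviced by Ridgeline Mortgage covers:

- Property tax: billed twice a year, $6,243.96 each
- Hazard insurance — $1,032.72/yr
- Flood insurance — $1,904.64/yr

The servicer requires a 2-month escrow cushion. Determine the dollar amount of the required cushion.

Property tax: $6,243.96 × 2 = $12,487.92 annually
Hazard insurance: $1,032.72 annually
Flood insurance: $1,904.64 annually
Yearly total = $12,487.92 + $1,032.72 + $1,904.64 = $15,425.28
Monthly = $15,425.28 / 12 = $1,285.44
Reserve = 2 × $1,285.44 = $2,570.88

$2,570.88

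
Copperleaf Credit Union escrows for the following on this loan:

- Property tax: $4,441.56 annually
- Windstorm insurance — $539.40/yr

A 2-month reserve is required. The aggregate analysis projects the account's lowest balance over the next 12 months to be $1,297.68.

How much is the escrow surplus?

Property tax = $4,441.56 annually
Windstorm insurance = $539.40 annually
Yearly total = $4,980.96
Monthly = $4,980.96 / 12 = $415.08
Required cushion = 2 × $415.08 = $830.16
Excess over cushion: $1,297.68 − $830.16 = $467.52

$467.52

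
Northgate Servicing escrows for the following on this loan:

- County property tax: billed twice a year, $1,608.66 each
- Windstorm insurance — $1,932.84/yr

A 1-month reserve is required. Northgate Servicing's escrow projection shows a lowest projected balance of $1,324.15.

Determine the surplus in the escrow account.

County property tax — $1,608.66 × 2 = $3,217.32 per year
Windstorm insurance — $1,932.84 per year
Combined annual = $5,150.16
Monthly = $5,150.16 / 12 = $429.18
Cushion = 1 × $429.18 = $429.18
Excess over cushion: $1,324.15 − $429.18 = $894.97

$894.97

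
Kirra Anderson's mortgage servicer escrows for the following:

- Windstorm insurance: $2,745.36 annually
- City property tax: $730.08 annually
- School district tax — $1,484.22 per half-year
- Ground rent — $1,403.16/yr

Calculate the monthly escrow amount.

$653.92

Windstorm insurance = $2,745.36 per year
City property tax = $730.08 per year
School district tax = $1,484.22 × 2 = $2,968.44 per year
Ground rent = $1,403.16 per year
Yearly total = $2,745.36 + $730.08 + $2,968.44 + $1,403.16 = $7,847.04
Per month = $7,847.04 / 12 = $653.92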